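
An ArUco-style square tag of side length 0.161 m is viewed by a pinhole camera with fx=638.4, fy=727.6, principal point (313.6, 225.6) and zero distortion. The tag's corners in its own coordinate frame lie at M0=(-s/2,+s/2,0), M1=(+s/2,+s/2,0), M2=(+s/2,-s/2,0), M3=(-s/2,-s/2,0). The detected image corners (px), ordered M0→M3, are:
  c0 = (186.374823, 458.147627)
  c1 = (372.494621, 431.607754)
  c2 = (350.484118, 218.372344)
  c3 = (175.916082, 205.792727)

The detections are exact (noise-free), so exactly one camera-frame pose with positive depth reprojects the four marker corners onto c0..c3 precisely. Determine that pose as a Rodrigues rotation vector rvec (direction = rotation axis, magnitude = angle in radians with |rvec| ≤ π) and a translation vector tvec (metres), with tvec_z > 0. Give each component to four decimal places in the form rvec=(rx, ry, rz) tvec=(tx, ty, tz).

rvec=(-0.2725, -0.5513, -0.0277) tvec=(-0.0279, 0.0682, 0.5061)

Intrinsics K: fx=638.4, fy=727.6, cx=313.6, cy=225.6
Marker side s = 0.161 m; corners in marker frame (Z=0):
  M0 = (-0.0805, +0.0805, 0)
  M1 = (+0.0805, +0.0805, 0)
  M2 = (+0.0805, -0.0805, 0)
  M3 = (-0.0805, -0.0805, 0)
Detected image corners:
  c0 = (186.374823, 458.147627) px
  c1 = (372.494621, 431.607754) px
  c2 = (350.484118, 218.372344) px
  c3 = (175.916082, 205.792727) px
Planar DLT: solve 8×8 A·h = b for H (H[2,2]=1):
  H  [+1397.92739 -29.26931 +278.46652]
  H  [+299.45985 +1274.75406 +323.59515]
  H  [+1.02904 -0.49049 +1.00000]
B = K⁻¹H; ‖b₁‖=1.975893, ‖b₂‖=1.975893; λ = 2/(‖b₁‖+‖b₂‖) = 0.506100, sign → tz>0 ⇒ λ=+0.506100
r₁ = λ·B[:,0] = (+0.85240,+0.04682,+0.52080); r₂ = λ·B[:,1] = (+0.09874,+0.96365,-0.24823)
r₃ = r₁×r₂ = (-0.51349,+0.26302,+0.81679); SVD([r₁ r₂ r₃]) → R = UVᵀ:
  R  [+0.85240 +0.09874 -0.51349]
  R  [+0.04682 +0.96365 +0.26302]
  R  [+0.52080 -0.24823 +0.81679]
t = (-0.02785, +0.06816, +0.50610) m
tr R = 2.632845; θ = arccos((tr R − 1)/2) = 0.615608 rad = 35.272°
axis k = ((R−Rᵀ)₃₂, (R−Rᵀ)₁₃, (R−Rᵀ)₂₁) / (2 sinθ) = (-0.442676, -0.895554, -0.044954)
rvec = θ·k = (-0.272515, -0.551310, -0.027674)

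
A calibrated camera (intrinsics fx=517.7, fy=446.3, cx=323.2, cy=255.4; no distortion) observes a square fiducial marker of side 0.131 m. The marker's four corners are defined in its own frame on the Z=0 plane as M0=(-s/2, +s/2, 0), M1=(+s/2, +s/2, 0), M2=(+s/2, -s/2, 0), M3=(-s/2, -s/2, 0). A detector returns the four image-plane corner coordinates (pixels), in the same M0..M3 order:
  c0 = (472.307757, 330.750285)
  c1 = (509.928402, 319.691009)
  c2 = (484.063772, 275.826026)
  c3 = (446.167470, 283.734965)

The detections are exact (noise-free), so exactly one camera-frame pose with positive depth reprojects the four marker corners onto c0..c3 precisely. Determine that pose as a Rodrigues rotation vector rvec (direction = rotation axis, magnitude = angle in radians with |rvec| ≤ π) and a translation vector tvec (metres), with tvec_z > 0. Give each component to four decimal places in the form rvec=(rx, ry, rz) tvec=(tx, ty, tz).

rvec=(-0.4262, -0.5512, -0.2677) tvec=(0.3525, 0.1226, 1.1754)

Intrinsics K: fx=517.7, fy=446.3, cx=323.2, cy=255.4
Marker side s = 0.131 m; corners in marker frame (Z=0):
  M0 = (-0.0655, +0.0655, 0)
  M1 = (+0.0655, +0.0655, 0)
  M2 = (+0.0655, -0.0655, 0)
  M3 = (-0.0655, -0.0655, 0)
Detected image corners:
  c0 = (472.307757, 330.750285) px
  c1 = (509.928402, 319.691009) px
  c2 = (484.063772, 275.826026) px
  c3 = (446.167470, 283.734965) px
Planar DLT: solve 8×8 A·h = b for H (H[2,2]=1):
  H  [+514.34937 +69.40156 +478.47176]
  H  [+70.86525 +264.84508 +301.95199]
  H  [+0.47289 -0.26993 +1.00000]
B = K⁻¹H; ‖b₁‖=0.850740, ‖b₂‖=0.850740; λ = 2/(‖b₁‖+‖b₂‖) = 1.175447, sign → tz>0 ⇒ λ=+1.175447
r₁ = λ·B[:,0] = (+0.82082,-0.13146,+0.55586); r₂ = λ·B[:,1] = (+0.35566,+0.87911,-0.31729)
r₃ = r₁×r₂ = (-0.44695,+0.45813,+0.76834); SVD([r₁ r₂ r₃]) → R = UVᵀ:
  R  [+0.82082 +0.35566 -0.44695]
  R  [-0.13146 +0.87911 +0.45813]
  R  [+0.55586 -0.31729 +0.76834]
t = (+0.35255, +0.12261, +1.17545) m
tr R = 2.468266; θ = arccos((tr R − 1)/2) = 0.746407 rad = 42.766°
axis k = ((R−Rᵀ)₃₂, (R−Rᵀ)₁₃, (R−Rᵀ)₂₁) / (2 sinθ) = (-0.570997, -0.738443, -0.358698)
rvec = θ·k = (-0.426196, -0.551179, -0.267735)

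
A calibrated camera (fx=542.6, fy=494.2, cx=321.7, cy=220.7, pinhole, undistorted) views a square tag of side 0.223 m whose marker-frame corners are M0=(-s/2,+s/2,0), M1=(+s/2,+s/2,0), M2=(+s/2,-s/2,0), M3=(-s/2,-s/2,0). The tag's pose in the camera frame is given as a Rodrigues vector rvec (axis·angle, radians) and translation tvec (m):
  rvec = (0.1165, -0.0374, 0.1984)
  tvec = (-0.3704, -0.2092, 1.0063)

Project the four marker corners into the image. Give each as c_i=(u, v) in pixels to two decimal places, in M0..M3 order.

c0=(53.01, 161.05) c1=(171.60, 182.60) c2=(191.92, 74.27) c3=(70.57, 50.98)

Intrinsics K: fx=542.6, fy=494.2, cx=321.7, cy=220.7
Marker side s = 0.223 m; corners in marker frame (Z=0):
  M0 = (-0.1115, +0.1115, 0)
  M1 = (+0.1115, +0.1115, 0)
  M2 = (+0.1115, -0.1115, 0)
  M3 = (-0.1115, -0.1115, 0)
rvec = (0.1165, -0.0374, 0.1984), |rvec| = θ = 0.23310 rad = 13.355°
Rodrigues: sinθ=0.23099, 1−cosθ=0.02704; R = I + sinθ·[k]× + (1−cosθ)·[k]×²:
    [+0.97971 -0.19878 -0.02556]
    [+0.19444 +0.97365 -0.11914]
    [+0.04857 +0.11175 +0.99255]
t = (-0.3704, -0.2092, 1.0063) m
M0: Pc = R·M0+t = (-0.50180, -0.12232, +1.01335); u = 542.6·(-0.50180)/1.01335 + 321.7 = 53.0083, v = 494.2·(-0.12232)/1.01335 + 220.7 = 161.0466
M1: Pc = R·M1+t = (-0.28333, -0.07896, +1.02418); u = 542.6·(-0.28333)/1.02418 + 321.7 = 171.5963, v = 494.2·(-0.07896)/1.02418 + 220.7 = 182.6002
M2: Pc = R·M2+t = (-0.23900, -0.29608, +0.99925); u = 542.6·(-0.23900)/0.99925 + 321.7 = 191.9226, v = 494.2·(-0.29608)/0.99925 + 220.7 = 74.2670
M3: Pc = R·M3+t = (-0.45747, -0.33944, +0.98842); u = 542.6·(-0.45747)/0.98842 + 321.7 = 70.5674, v = 494.2·(-0.33944)/0.98842 + 220.7 = 50.9830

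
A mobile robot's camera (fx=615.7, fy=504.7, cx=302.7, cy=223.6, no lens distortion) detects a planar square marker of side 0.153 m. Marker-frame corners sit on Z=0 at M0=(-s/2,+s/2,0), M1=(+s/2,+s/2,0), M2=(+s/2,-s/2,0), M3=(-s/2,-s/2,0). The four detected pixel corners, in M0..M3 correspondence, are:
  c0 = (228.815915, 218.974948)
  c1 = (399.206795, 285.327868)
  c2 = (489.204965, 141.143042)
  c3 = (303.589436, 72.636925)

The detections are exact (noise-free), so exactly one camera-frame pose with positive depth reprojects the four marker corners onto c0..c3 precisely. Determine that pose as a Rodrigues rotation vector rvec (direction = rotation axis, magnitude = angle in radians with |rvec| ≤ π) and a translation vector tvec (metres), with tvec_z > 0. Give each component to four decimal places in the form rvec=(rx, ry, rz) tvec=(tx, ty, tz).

rvec=(0.2239, 0.1164, 0.4306) tvec=(0.0391, -0.0397, 0.4813)

Intrinsics K: fx=615.7, fy=504.7, cx=302.7, cy=223.6
Marker side s = 0.153 m; corners in marker frame (Z=0):
  M0 = (-0.0765, +0.0765, 0)
  M1 = (+0.0765, +0.0765, 0)
  M2 = (+0.0765, -0.0765, 0)
  M3 = (-0.0765, -0.0765, 0)
Detected image corners:
  c0 = (228.815915, 218.974948) px
  c1 = (399.206795, 285.327868) px
  c2 = (489.204965, 141.143042) px
  c3 = (303.589436, 72.636925) px
Planar DLT: solve 8×8 A·h = b for H (H[2,2]=1):
  H  [+1113.98199 -361.39925 +352.72652]
  H  [+416.41857 +1038.72721 +181.93730]
  H  [-0.13385 +0.49707 +1.00000]
B = K⁻¹H; ‖b₁‖=2.077512, ‖b₂‖=2.077512; λ = 2/(‖b₁‖+‖b₂‖) = 0.481345, sign → tz>0 ⇒ λ=+0.481345
r₁ = λ·B[:,0] = (+0.90257,+0.42569,-0.06443); r₂ = λ·B[:,1] = (-0.40017,+0.88466,+0.23926)
r₃ = r₁×r₂ = (+0.15885,-0.19017,+0.96882); SVD([r₁ r₂ r₃]) → R = UVᵀ:
  R  [+0.90257 -0.40017 +0.15885]
  R  [+0.42569 +0.88466 -0.19017]
  R  [-0.06443 +0.23926 +0.96882]
t = (+0.03911, -0.03973, +0.48135) m
tr R = 2.756044; θ = arccos((tr R − 1)/2) = 0.499082 rad = 28.595°
axis k = ((R−Rᵀ)₃₂, (R−Rᵀ)₁₃, (R−Rᵀ)₂₁) / (2 sinθ) = (+0.448612, +0.233255, +0.862751)
rvec = θ·k = (+0.223894, +0.116413, +0.430584)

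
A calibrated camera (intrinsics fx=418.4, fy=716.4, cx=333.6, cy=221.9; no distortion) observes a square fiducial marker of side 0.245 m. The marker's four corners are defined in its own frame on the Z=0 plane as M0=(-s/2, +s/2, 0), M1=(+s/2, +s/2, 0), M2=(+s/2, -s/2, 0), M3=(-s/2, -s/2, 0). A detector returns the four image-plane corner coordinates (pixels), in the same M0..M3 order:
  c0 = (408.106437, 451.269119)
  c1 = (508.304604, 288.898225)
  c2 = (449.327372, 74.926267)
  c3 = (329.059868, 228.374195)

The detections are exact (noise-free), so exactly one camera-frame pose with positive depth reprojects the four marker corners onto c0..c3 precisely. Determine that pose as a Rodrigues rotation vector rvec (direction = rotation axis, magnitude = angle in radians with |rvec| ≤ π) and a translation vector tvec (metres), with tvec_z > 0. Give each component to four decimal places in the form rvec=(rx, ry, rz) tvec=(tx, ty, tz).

rvec=(0.1899, -0.4018, -0.5810) tvec=(0.1476, 0.0363, 0.6483)

Intrinsics K: fx=418.4, fy=716.4, cx=333.6, cy=221.9
Marker side s = 0.245 m; corners in marker frame (Z=0):
  M0 = (-0.1225, +0.1225, 0)
  M1 = (+0.1225, +0.1225, 0)
  M2 = (+0.1225, -0.1225, 0)
  M3 = (-0.1225, -0.1225, 0)
Detected image corners:
  c0 = (408.106437, 451.269119) px
  c1 = (508.304604, 288.898225) px
  c2 = (449.327372, 74.926267) px
  c3 = (329.059868, 228.374195) px
Planar DLT: solve 8×8 A·h = b for H (H[2,2]=1):
  H  [+653.05475 +465.55854 +428.83026]
  H  [-519.08915 +1005.19219 +262.06280]
  H  [+0.48461 +0.43972 +1.00000]
B = K⁻¹H; ‖b₁‖=1.542480, ‖b₂‖=1.542480; λ = 2/(‖b₁‖+‖b₂‖) = 0.648306, sign → tz>0 ⇒ λ=+0.648306
r₁ = λ·B[:,0] = (+0.76140,-0.56706,+0.31418); r₂ = λ·B[:,1] = (+0.49408,+0.82135,+0.28507)
r₃ = r₁×r₂ = (-0.41971,-0.06182,+0.90555); SVD([r₁ r₂ r₃]) → R = UVᵀ:
  R  [+0.76140 +0.49408 -0.41971]
  R  [-0.56706 +0.82135 -0.06182]
  R  [+0.31418 +0.28507 +0.90555]
t = (+0.14756, +0.03635, +0.64831) m
tr R = 2.488302; θ = arccos((tr R − 1)/2) = 0.731534 rad = 41.914°
axis k = ((R−Rᵀ)₃₂, (R−Rᵀ)₁₃, (R−Rᵀ)₂₁) / (2 sinθ) = (+0.259649, -0.549305, -0.794259)
rvec = θ·k = (+0.189942, -0.401835, -0.581027)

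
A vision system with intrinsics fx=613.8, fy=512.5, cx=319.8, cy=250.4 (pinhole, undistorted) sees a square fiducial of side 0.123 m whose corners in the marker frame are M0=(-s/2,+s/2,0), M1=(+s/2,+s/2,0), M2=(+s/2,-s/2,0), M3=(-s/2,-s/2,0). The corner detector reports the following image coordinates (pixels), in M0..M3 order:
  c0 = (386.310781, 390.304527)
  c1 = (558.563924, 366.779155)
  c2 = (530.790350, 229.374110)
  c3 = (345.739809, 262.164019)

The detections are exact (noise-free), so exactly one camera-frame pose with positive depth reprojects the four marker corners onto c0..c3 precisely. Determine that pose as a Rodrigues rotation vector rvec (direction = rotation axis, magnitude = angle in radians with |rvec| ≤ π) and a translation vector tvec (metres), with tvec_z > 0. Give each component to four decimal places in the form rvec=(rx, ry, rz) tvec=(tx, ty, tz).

Intrinsics K: fx=613.8, fy=512.5, cx=319.8, cy=250.4
Marker side s = 0.123 m; corners in marker frame (Z=0):
  M0 = (-0.0615, +0.0615, 0)
  M1 = (+0.0615, +0.0615, 0)
  M2 = (+0.0615, -0.0615, 0)
  M3 = (-0.0615, -0.0615, 0)
Detected image corners:
  c0 = (386.310781, 390.304527) px
  c1 = (558.563924, 366.779155) px
  c2 = (530.790350, 229.374110) px
  c3 = (345.739809, 262.164019) px
Planar DLT: solve 8×8 A·h = b for H (H[2,2]=1):
  H  [+1256.12841 +581.52344 +453.70598]
  H  [-360.51631 +1285.72482 +315.23552]
  H  [-0.42649 +0.66396 +1.00000]
B = K⁻¹H; ‖b₁‖=2.360915, ‖b₂‖=2.360915; λ = 2/(‖b₁‖+‖b₂‖) = 0.423565, sign → tz>0 ⇒ λ=+0.423565
r₁ = λ·B[:,0] = (+0.96093,-0.20969,-0.18064); r₂ = λ·B[:,1] = (+0.25477,+0.92520,+0.28123)
r₃ = r₁×r₂ = (+0.10816,-0.31627,+0.94248); SVD([r₁ r₂ r₃]) → R = UVᵀ:
  R  [+0.96093 +0.25477 +0.10816]
  R  [-0.20969 +0.92520 -0.31627]
  R  [-0.18064 +0.28123 +0.94248]
t = (+0.09240, +0.05358, +0.42356) m
tr R = 2.828624; θ = arccos((tr R − 1)/2) = 0.416991 rad = 23.892°
axis k = ((R−Rᵀ)₃₂, (R−Rᵀ)₁₃, (R−Rᵀ)₂₁) / (2 sinθ) = (+0.737631, +0.356541, -0.573393)
rvec = θ·k = (+0.307585, +0.148674, -0.239099)

rvec=(0.3076, 0.1487, -0.2391) tvec=(0.0924, 0.0536, 0.4236)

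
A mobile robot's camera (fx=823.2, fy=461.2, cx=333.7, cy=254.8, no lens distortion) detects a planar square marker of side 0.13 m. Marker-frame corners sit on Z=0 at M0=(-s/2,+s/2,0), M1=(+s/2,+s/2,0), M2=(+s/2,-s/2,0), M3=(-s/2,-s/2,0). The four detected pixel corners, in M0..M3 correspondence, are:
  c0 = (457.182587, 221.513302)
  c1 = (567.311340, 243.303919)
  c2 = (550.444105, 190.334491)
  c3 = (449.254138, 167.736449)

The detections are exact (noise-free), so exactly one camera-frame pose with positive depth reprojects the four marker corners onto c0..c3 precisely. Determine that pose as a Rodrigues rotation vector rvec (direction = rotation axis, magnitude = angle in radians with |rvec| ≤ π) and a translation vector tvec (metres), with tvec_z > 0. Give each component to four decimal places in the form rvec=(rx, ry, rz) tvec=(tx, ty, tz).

rvec=(-0.6104, -0.4303, 0.1653) tvec=(0.1769, -0.0910, 0.8395)

Intrinsics K: fx=823.2, fy=461.2, cx=333.7, cy=254.8
Marker side s = 0.13 m; corners in marker frame (Z=0):
  M0 = (-0.0650, +0.0650, 0)
  M1 = (+0.0650, +0.0650, 0)
  M2 = (+0.0650, -0.0650, 0)
  M3 = (-0.0650, -0.0650, 0)
Detected image corners:
  c0 = (457.182587, 221.513302) px
  c1 = (567.311340, 243.303919) px
  c2 = (550.444105, 190.334491) px
  c3 = (449.254138, 167.736449) px
Planar DLT: solve 8×8 A·h = b for H (H[2,2]=1):
  H  [+1017.07929 -257.20053 +507.16362]
  H  [+254.56067 +266.78238 +204.80385]
  H  [+0.40683 -0.69851 +1.00000]
B = K⁻¹H; ‖b₁‖=1.191115, ‖b₂‖=1.191115; λ = 2/(‖b₁‖+‖b₂‖) = 0.839550, sign → tz>0 ⇒ λ=+0.839550
r₁ = λ·B[:,0] = (+0.89882,+0.27469,+0.34155); r₂ = λ·B[:,1] = (-0.02459,+0.80963,-0.58643)
r₃ = r₁×r₂ = (-0.43762,+0.51870,+0.73447); SVD([r₁ r₂ r₃]) → R = UVᵀ:
  R  [+0.89882 -0.02459 -0.43762]
  R  [+0.27469 +0.80963 +0.51870]
  R  [+0.34155 -0.58643 +0.73447]
t = (+0.17691, -0.09101, +0.83955) m
tr R = 2.442916; θ = arccos((tr R − 1)/2) = 0.764891 rad = 43.825°
axis k = ((R−Rᵀ)₃₂, (R−Rᵀ)₁₃, (R−Rᵀ)₂₁) / (2 sinθ) = (-0.797976, -0.562615, +0.216100)
rvec = θ·k = (-0.610365, -0.430339, +0.165293)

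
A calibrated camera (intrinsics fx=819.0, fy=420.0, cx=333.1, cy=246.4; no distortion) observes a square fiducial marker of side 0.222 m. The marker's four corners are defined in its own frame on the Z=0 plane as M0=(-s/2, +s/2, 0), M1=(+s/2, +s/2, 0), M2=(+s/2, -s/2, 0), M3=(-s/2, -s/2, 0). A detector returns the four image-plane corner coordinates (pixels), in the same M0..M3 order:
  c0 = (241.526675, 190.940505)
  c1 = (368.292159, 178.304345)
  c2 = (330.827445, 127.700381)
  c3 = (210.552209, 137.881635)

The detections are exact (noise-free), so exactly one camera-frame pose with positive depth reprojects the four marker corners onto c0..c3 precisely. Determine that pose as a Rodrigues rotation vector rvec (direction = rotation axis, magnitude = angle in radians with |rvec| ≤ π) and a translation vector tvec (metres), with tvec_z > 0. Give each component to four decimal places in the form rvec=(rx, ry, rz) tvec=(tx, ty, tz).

Intrinsics K: fx=819.0, fy=420.0, cx=333.1, cy=246.4
Marker side s = 0.222 m; corners in marker frame (Z=0):
  M0 = (-0.1110, +0.1110, 0)
  M1 = (+0.1110, +0.1110, 0)
  M2 = (+0.1110, -0.1110, 0)
  M3 = (-0.1110, -0.1110, 0)
Detected image corners:
  c0 = (241.526675, 190.940505) px
  c1 = (368.292159, 178.304345) px
  c2 = (330.827445, 127.700381) px
  c3 = (210.552209, 137.881635) px
Planar DLT: solve 8×8 A·h = b for H (H[2,2]=1):
  H  [+599.68640 +74.15344 +288.31205]
  H  [-27.09870 +189.13584 +157.80851]
  H  [+0.15198 -0.27879 +1.00000]
B = K⁻¹H; ‖b₁‖=0.704386, ‖b₂‖=0.704386; λ = 2/(‖b₁‖+‖b₂‖) = 1.419677, sign → tz>0 ⇒ λ=+1.419677
r₁ = λ·B[:,0] = (+0.95176,-0.21818,+0.21577); r₂ = λ·B[:,1] = (+0.28951,+0.87151,-0.39579)
r₃ = r₁×r₂ = (-0.10169,+0.43916,+0.89263); SVD([r₁ r₂ r₃]) → R = UVᵀ:
  R  [+0.95176 +0.28951 -0.10169]
  R  [-0.21818 +0.87151 +0.43916]
  R  [+0.21577 -0.39579 +0.89263]
t = (-0.07764, -0.29946, +1.41968) m
tr R = 2.715901; θ = arccos((tr R − 1)/2) = 0.539529 rad = 30.913°
axis k = ((R−Rᵀ)₃₂, (R−Rᵀ)₁₃, (R−Rᵀ)₂₁) / (2 sinθ) = (-0.812636, -0.308971, -0.494125)
rvec = θ·k = (-0.438441, -0.166699, -0.266595)

rvec=(-0.4384, -0.1667, -0.2666) tvec=(-0.0776, -0.2995, 1.4197)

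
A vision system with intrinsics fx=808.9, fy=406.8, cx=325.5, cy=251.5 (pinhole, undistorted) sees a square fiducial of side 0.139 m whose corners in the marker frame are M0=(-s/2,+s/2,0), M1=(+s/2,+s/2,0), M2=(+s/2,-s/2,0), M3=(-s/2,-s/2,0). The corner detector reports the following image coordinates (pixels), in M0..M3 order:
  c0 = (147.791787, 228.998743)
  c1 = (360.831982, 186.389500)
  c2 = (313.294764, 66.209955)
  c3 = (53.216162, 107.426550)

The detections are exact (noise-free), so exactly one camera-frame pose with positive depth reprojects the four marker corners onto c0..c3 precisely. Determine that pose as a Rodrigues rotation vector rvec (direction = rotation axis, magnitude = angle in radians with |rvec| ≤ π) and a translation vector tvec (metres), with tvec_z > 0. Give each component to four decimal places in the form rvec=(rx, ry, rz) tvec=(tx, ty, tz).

Intrinsics K: fx=808.9, fy=406.8, cx=325.5, cy=251.5
Marker side s = 0.139 m; corners in marker frame (Z=0):
  M0 = (-0.0695, +0.0695, 0)
  M1 = (+0.0695, +0.0695, 0)
  M2 = (+0.0695, -0.0695, 0)
  M3 = (-0.0695, -0.0695, 0)
Detected image corners:
  c0 = (147.791787, 228.998743) px
  c1 = (360.831982, 186.389500) px
  c2 = (313.294764, 66.209955) px
  c3 = (53.216162, 107.426550) px
Planar DLT: solve 8×8 A·h = b for H (H[2,2]=1):
  H  [+1801.60543 +783.55281 +226.23712]
  H  [-224.76761 +1056.89158 +151.83989]
  H  [+0.52431 +1.27304 +1.00000]
B = K⁻¹H; ‖b₁‖=2.260246, ‖b₂‖=2.260246; λ = 2/(‖b₁‖+‖b₂‖) = 0.442430, sign → tz>0 ⇒ λ=+0.442430
r₁ = λ·B[:,0] = (+0.89205,-0.38787,+0.23197); r₂ = λ·B[:,1] = (+0.20192,+0.80125,+0.56323)
r₃ = r₁×r₂ = (-0.40432,-0.45559,+0.79307); SVD([r₁ r₂ r₃]) → R = UVᵀ:
  R  [+0.89205 +0.20192 -0.40432]
  R  [-0.38787 +0.80125 -0.45559]
  R  [+0.23197 +0.56323 +0.79307]
t = (-0.05429, -0.10839, +0.44243) m
tr R = 2.486365; θ = arccos((tr R − 1)/2) = 0.732982 rad = 41.997°
axis k = ((R−Rᵀ)₃₂, (R−Rᵀ)₁₃, (R−Rᵀ)₂₁) / (2 sinθ) = (+0.761351, -0.475492, -0.440740)
rvec = θ·k = (+0.558057, -0.348527, -0.323055)

rvec=(0.5581, -0.3485, -0.3231) tvec=(-0.0543, -0.1084, 0.4424)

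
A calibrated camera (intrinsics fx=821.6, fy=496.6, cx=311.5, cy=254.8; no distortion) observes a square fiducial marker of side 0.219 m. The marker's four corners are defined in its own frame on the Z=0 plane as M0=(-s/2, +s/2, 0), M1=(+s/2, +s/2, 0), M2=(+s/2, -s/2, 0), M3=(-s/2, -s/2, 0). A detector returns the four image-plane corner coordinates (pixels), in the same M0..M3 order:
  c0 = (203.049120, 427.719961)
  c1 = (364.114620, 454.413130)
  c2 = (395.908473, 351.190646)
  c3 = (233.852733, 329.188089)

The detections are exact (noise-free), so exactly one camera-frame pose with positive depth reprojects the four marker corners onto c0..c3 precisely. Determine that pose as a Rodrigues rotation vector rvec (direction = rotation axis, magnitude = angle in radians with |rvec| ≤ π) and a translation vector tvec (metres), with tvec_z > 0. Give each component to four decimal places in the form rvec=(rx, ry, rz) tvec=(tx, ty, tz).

rvec=(-0.0341, 0.2227, 0.1836) tvec=(-0.0183, 0.2903, 1.0639)

Intrinsics K: fx=821.6, fy=496.6, cx=311.5, cy=254.8
Marker side s = 0.219 m; corners in marker frame (Z=0):
  M0 = (-0.1095, +0.1095, 0)
  M1 = (+0.1095, +0.1095, 0)
  M2 = (+0.1095, -0.1095, 0)
  M3 = (-0.1095, -0.1095, 0)
Detected image corners:
  c0 = (203.049120, 427.719961) px
  c1 = (364.114620, 454.413130) px
  c2 = (395.908473, 351.190646) px
  c3 = (233.852733, 329.188089) px
Planar DLT: solve 8×8 A·h = b for H (H[2,2]=1):
  H  [+675.09680 -146.62249 +297.40149]
  H  [+29.40829 +455.47550 +390.27961]
  H  [-0.20929 -0.01256 +1.00000]
B = K⁻¹H; ‖b₁‖=0.939906, ‖b₂‖=0.939906; λ = 2/(‖b₁‖+‖b₂‖) = 1.063936, sign → tz>0 ⇒ λ=+1.063936
r₁ = λ·B[:,0] = (+0.95864,+0.17726,-0.22267); r₂ = λ·B[:,1] = (-0.18480,+0.98268,-0.01336)
r₃ = r₁×r₂ = (+0.21645,+0.05396,+0.97480); SVD([r₁ r₂ r₃]) → R = UVᵀ:
  R  [+0.95864 -0.18480 +0.21645]
  R  [+0.17726 +0.98268 +0.05396]
  R  [-0.22267 -0.01336 +0.97480]
t = (-0.01826, +0.29026, +1.06394) m
tr R = 2.916131; θ = arccos((tr R − 1)/2) = 0.290624 rad = 16.652°
axis k = ((R−Rᵀ)₃₂, (R−Rᵀ)₁₃, (R−Rᵀ)₂₁) / (2 sinθ) = (-0.117466, +0.766215, +0.631756)
rvec = θ·k = (-0.034138, +0.222680, +0.183604)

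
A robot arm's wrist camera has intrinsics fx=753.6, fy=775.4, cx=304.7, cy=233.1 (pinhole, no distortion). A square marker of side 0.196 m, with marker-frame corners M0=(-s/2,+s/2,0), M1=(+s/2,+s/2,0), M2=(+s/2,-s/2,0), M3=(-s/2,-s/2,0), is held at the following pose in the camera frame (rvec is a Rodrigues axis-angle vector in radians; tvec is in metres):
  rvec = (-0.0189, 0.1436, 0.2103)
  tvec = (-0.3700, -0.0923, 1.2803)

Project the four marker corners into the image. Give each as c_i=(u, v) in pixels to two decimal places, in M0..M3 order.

c0=(22.05, 223.08) c1=(128.67, 247.67) c2=(153.19, 130.33) c3=(46.09, 108.31)

Intrinsics K: fx=753.6, fy=775.4, cx=304.7, cy=233.1
Marker side s = 0.196 m; corners in marker frame (Z=0):
  M0 = (-0.0980, +0.0980, 0)
  M1 = (+0.0980, +0.0980, 0)
  M2 = (+0.0980, -0.0980, 0)
  M3 = (-0.0980, -0.0980, 0)
rvec = (-0.0189, 0.1436, 0.2103), |rvec| = θ = 0.25535 rad = 14.631°
Rodrigues: sinθ=0.25259, 1−cosθ=0.03243; R = I + sinθ·[k]× + (1−cosθ)·[k]×²:
    [+0.96775 -0.20937 +0.14007]
    [+0.20667 +0.97783 +0.03371]
    [-0.14402 -0.00368 +0.98957]
t = (-0.3700, -0.0923, 1.2803) m
M0: Pc = R·M0+t = (-0.48536, -0.01673, +1.29405); u = 753.6·(-0.48536)/1.29405 + 304.7 = 22.0487, v = 775.4·(-0.01673)/1.29405 + 233.1 = 223.0774
M1: Pc = R·M1+t = (-0.29568, +0.02378, +1.26583); u = 753.6·(-0.29568)/1.26583 + 304.7 = 128.6698, v = 775.4·(+0.02378)/1.26583 + 233.1 = 247.6675
M2: Pc = R·M2+t = (-0.25464, -0.16787, +1.26655); u = 753.6·(-0.25464)/1.26655 + 304.7 = 153.1871, v = 775.4·(-0.16787)/1.26655 + 233.1 = 130.3252
M3: Pc = R·M3+t = (-0.44432, -0.20838, +1.29477); u = 753.6·(-0.44432)/1.29477 + 304.7 = 46.0908, v = 775.4·(-0.20838)/1.29477 + 233.1 = 108.3070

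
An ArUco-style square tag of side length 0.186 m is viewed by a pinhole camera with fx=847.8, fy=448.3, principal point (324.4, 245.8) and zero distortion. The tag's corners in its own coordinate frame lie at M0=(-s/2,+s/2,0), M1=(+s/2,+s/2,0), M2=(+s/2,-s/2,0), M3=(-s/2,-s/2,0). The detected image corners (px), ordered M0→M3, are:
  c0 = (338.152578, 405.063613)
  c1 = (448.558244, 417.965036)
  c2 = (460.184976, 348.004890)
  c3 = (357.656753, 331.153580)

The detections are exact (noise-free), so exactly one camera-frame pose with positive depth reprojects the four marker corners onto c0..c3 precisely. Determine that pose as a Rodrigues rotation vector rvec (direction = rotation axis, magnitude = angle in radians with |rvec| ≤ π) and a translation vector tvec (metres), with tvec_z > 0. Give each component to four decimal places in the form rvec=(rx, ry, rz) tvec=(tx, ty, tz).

Intrinsics K: fx=847.8, fy=448.3, cx=324.4, cy=245.8
Marker side s = 0.186 m; corners in marker frame (Z=0):
  M0 = (-0.0930, +0.0930, 0)
  M1 = (+0.0930, +0.0930, 0)
  M2 = (+0.0930, -0.0930, 0)
  M3 = (-0.0930, -0.0930, 0)
Detected image corners:
  c0 = (338.152578, 405.063613) px
  c1 = (448.558244, 417.965036) px
  c2 = (460.184976, 348.004890) px
  c3 = (357.656753, 331.153580) px
Planar DLT: solve 8×8 A·h = b for H (H[2,2]=1):
  H  [+718.70075 -221.04592 +403.20121]
  H  [+217.91952 +257.11295 +374.64880]
  H  [+0.36640 -0.34423 +1.00000]
B = K⁻¹H; ‖b₁‖=0.846278, ‖b₂‖=0.846278; λ = 2/(‖b₁‖+‖b₂‖) = 1.181645, sign → tz>0 ⇒ λ=+1.181645
r₁ = λ·B[:,0] = (+0.83605,+0.33702,+0.43295); r₂ = λ·B[:,1] = (-0.15245,+0.90073,-0.40675)
r₃ = r₁×r₂ = (-0.52705,+0.27406,+0.80443); SVD([r₁ r₂ r₃]) → R = UVᵀ:
  R  [+0.83605 -0.15245 -0.52705]
  R  [+0.33702 +0.90073 +0.27406]
  R  [+0.43295 -0.40675 +0.80443]
t = (+0.10983, +0.33962, +1.18165) m
tr R = 2.541203; θ = arccos((tr R − 1)/2) = 0.691012 rad = 39.592°
axis k = ((R−Rᵀ)₃₂, (R−Rᵀ)₁₃, (R−Rᵀ)₂₁) / (2 sinθ) = (-0.534125, -0.753160, +0.384005)
rvec = θ·k = (-0.369087, -0.520443, +0.265352)

rvec=(-0.3691, -0.5204, 0.2654) tvec=(0.1098, 0.3396, 1.1816)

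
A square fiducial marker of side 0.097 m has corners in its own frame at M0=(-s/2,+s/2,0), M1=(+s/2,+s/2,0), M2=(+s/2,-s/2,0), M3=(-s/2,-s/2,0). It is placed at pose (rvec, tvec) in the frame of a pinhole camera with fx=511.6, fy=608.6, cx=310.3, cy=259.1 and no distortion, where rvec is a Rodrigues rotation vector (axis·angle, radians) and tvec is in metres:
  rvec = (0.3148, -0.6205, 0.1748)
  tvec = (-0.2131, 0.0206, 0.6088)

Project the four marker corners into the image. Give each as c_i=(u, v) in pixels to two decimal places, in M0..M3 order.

Intrinsics K: fx=511.6, fy=608.6, cx=310.3, cy=259.1
Marker side s = 0.097 m; corners in marker frame (Z=0):
  M0 = (-0.0485, +0.0485, 0)
  M1 = (+0.0485, +0.0485, 0)
  M2 = (+0.0485, -0.0485, 0)
  M3 = (-0.0485, -0.0485, 0)
rvec = (0.3148, -0.6205, 0.1748), |rvec| = θ = 0.71741 rad = 41.104°
Rodrigues: sinθ=0.65743, 1−cosθ=0.24649; R = I + sinθ·[k]× + (1−cosθ)·[k]×²:
    [+0.80097 -0.25374 -0.54227]
    [+0.06664 +0.93791 -0.34043]
    [+0.59498 +0.23654 +0.76815]
t = (-0.2131, 0.0206, 0.6088) m
M0: Pc = R·M0+t = (-0.26425, +0.06286, +0.59142); u = 511.6·(-0.26425)/0.59142 + 310.3 = 81.7094, v = 608.6·(+0.06286)/0.59142 + 259.1 = 323.7829
M1: Pc = R·M1+t = (-0.18656, +0.06932, +0.64913); u = 511.6·(-0.18656)/0.64913 + 310.3 = 163.2666, v = 608.6·(+0.06932)/0.64913 + 259.1 = 324.0923
M2: Pc = R·M2+t = (-0.16195, -0.02166, +0.62618); u = 511.6·(-0.16195)/0.62618 + 310.3 = 177.9877, v = 608.6·(-0.02166)/0.62618 + 259.1 = 238.0517
M3: Pc = R·M3+t = (-0.23964, -0.02812, +0.56847); u = 511.6·(-0.23964)/0.56847 + 310.3 = 94.6333, v = 608.6·(-0.02812)/0.56847 + 259.1 = 228.9946

c0=(81.71, 323.78) c1=(163.27, 324.09) c2=(177.99, 238.05) c3=(94.63, 228.99)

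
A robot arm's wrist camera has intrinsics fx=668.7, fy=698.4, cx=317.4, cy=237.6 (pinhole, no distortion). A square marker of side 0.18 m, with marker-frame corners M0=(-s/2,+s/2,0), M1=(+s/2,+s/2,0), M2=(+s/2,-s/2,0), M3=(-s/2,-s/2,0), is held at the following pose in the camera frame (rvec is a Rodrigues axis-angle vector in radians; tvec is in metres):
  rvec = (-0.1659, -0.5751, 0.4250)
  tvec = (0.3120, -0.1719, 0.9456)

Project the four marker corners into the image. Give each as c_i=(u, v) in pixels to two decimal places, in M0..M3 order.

c0=(479.91, 134.21) c1=(559.21, 200.10) c2=(588.33, 90.24) c3=(515.94, 17.29)

Intrinsics K: fx=668.7, fy=698.4, cx=317.4, cy=237.6
Marker side s = 0.18 m; corners in marker frame (Z=0):
  M0 = (-0.0900, +0.0900, 0)
  M1 = (+0.0900, +0.0900, 0)
  M2 = (+0.0900, -0.0900, 0)
  M3 = (-0.0900, -0.0900, 0)
rvec = (-0.1659, -0.5751, 0.4250), |rvec| = θ = 0.73409 rad = 42.060°
Rodrigues: sinθ=0.66991, 1−cosθ=0.25756; R = I + sinθ·[k]× + (1−cosθ)·[k]×²:
    [+0.75560 -0.34224 -0.55852]
    [+0.43344 +0.90052 +0.03458]
    [+0.49112 -0.26821 +0.82877]
t = (0.3120, -0.1719, 0.9456) m
M0: Pc = R·M0+t = (+0.21319, -0.12986, +0.87726); u = 668.7·(+0.21319)/0.87726 + 317.4 = 479.9096, v = 698.4·(-0.12986)/0.87726 + 237.6 = 134.2136
M1: Pc = R·M1+t = (+0.34920, -0.05184, +0.96566); u = 668.7·(+0.34920)/0.96566 + 317.4 = 559.2146, v = 698.4·(-0.05184)/0.96566 + 237.6 = 200.1050
M2: Pc = R·M2+t = (+0.41081, -0.21394, +1.01394); u = 668.7·(+0.41081)/1.01394 + 317.4 = 588.3288, v = 698.4·(-0.21394)/1.01394 + 237.6 = 90.2410
M3: Pc = R·M3+t = (+0.27480, -0.29196, +0.92554); u = 668.7·(+0.27480)/0.92554 + 317.4 = 515.9414, v = 698.4·(-0.29196)/0.92554 + 237.6 = 17.2931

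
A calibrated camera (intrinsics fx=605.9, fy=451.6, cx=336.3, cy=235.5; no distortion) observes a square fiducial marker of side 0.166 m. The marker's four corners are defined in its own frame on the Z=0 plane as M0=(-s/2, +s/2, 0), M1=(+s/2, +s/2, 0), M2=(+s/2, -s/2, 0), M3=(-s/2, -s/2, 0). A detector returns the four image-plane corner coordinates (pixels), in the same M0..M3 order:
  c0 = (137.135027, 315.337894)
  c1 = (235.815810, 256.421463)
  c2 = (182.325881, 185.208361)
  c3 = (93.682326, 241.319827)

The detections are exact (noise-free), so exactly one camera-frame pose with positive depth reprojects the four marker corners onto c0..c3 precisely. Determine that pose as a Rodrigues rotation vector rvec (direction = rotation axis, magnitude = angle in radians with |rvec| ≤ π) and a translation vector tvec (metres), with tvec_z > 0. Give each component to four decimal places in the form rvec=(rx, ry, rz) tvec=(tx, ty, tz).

Intrinsics K: fx=605.9, fy=451.6, cx=336.3, cy=235.5
Marker side s = 0.166 m; corners in marker frame (Z=0):
  M0 = (-0.0830, +0.0830, 0)
  M1 = (+0.0830, +0.0830, 0)
  M2 = (+0.0830, -0.0830, 0)
  M3 = (-0.0830, -0.0830, 0)
Detected image corners:
  c0 = (137.135027, 315.337894) px
  c1 = (235.815810, 256.421463) px
  c2 = (182.325881, 185.208361) px
  c3 = (93.682326, 241.319827) px
Planar DLT: solve 8×8 A·h = b for H (H[2,2]=1):
  H  [+530.80567 +203.35526 +160.37876]
  H  [-395.40765 +301.98964 +248.40630]
  H  [-0.19761 -0.54330 +1.00000]
B = K⁻¹H; ‖b₁‖=1.267885, ‖b₂‖=1.267885; λ = 2/(‖b₁‖+‖b₂‖) = 0.788715, sign → tz>0 ⇒ λ=+0.788715
r₁ = λ·B[:,0] = (+0.77747,-0.60930,-0.15586); r₂ = λ·B[:,1] = (+0.50255,+0.75088,-0.42851)
r₃ = r₁×r₂ = (+0.37812,+0.25482,+0.88999); SVD([r₁ r₂ r₃]) → R = UVᵀ:
  R  [+0.77747 +0.50255 +0.37812]
  R  [-0.60930 +0.75088 +0.25482]
  R  [-0.15586 -0.42851 +0.88999]
t = (-0.22900, +0.02254, +0.78872) m
tr R = 2.418346; θ = arccos((tr R − 1)/2) = 0.782472 rad = 44.832°
axis k = ((R−Rᵀ)₃₂, (R−Rᵀ)₁₃, (R−Rᵀ)₂₁) / (2 sinθ) = (-0.484610, +0.378694, -0.788508)
rvec = θ·k = (-0.379193, +0.296317, -0.616985)

rvec=(-0.3792, 0.2963, -0.6170) tvec=(-0.2290, 0.0225, 0.7887)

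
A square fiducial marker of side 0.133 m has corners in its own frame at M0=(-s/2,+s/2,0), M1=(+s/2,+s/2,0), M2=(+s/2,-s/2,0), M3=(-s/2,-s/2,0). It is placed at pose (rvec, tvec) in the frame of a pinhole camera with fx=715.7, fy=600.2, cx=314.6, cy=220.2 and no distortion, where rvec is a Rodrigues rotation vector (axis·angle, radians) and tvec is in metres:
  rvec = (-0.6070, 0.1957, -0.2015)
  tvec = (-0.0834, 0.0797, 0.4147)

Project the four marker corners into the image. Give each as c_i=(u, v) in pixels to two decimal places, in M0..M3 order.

Intrinsics K: fx=715.7, fy=600.2, cx=314.6, cy=220.2
Marker side s = 0.133 m; corners in marker frame (Z=0):
  M0 = (-0.0665, +0.0665, 0)
  M1 = (+0.0665, +0.0665, 0)
  M2 = (+0.0665, -0.0665, 0)
  M3 = (-0.0665, -0.0665, 0)
rvec = (-0.6070, 0.1957, -0.2015), |rvec| = θ = 0.66884 rad = 38.322°
Rodrigues: sinθ=0.62008, 1−cosθ=0.21546; R = I + sinθ·[k]× + (1−cosθ)·[k]×²:
    [+0.96200 +0.12960 +0.24034]
    [-0.24402 +0.80299 +0.54375]
    [-0.12252 -0.58174 +0.80410]
t = (-0.0834, 0.0797, 0.4147) m
M0: Pc = R·M0+t = (-0.13875, +0.14933, +0.38416); u = 715.7·(-0.13875)/0.38416 + 314.6 = 56.0977, v = 600.2·(+0.14933)/0.38416 + 220.2 = 453.5012
M1: Pc = R·M1+t = (-0.01081, +0.11687, +0.36787); u = 715.7·(-0.01081)/0.36787 + 314.6 = 293.5706, v = 600.2·(+0.11687)/0.36787 + 220.2 = 410.8833
M2: Pc = R·M2+t = (-0.02805, +0.01007, +0.44524); u = 715.7·(-0.02805)/0.44524 + 314.6 = 269.5186, v = 600.2·(+0.01007)/0.44524 + 220.2 = 233.7801
M3: Pc = R·M3+t = (-0.15599, +0.04253, +0.46153); u = 715.7·(-0.15599)/0.46153 + 314.6 = 72.7046, v = 600.2·(+0.04253)/0.46153 + 220.2 = 275.5066

c0=(56.10, 453.50) c1=(293.57, 410.88) c2=(269.52, 233.78) c3=(72.70, 275.51)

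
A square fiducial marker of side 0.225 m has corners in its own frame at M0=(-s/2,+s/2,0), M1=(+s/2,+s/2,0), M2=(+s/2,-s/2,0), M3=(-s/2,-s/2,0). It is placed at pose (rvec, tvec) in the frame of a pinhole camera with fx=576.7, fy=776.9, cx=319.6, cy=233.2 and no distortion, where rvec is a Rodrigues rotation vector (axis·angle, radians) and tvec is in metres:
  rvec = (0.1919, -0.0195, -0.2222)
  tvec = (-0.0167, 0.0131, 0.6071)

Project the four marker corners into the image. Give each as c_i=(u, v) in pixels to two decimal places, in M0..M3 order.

Intrinsics K: fx=576.7, fy=776.9, cx=319.6, cy=233.2
Marker side s = 0.225 m; corners in marker frame (Z=0):
  M0 = (-0.1125, +0.1125, 0)
  M1 = (+0.1125, +0.1125, 0)
  M2 = (+0.1125, -0.1125, 0)
  M3 = (-0.1125, -0.1125, 0)
rvec = (0.1919, -0.0195, -0.2222), |rvec| = θ = 0.29424 rad = 16.859°
Rodrigues: sinθ=0.29002, 1−cosθ=0.04298; R = I + sinθ·[k]× + (1−cosθ)·[k]×²:
    [+0.97530 +0.21715 -0.04039]
    [-0.22087 +0.95721 -0.18699]
    [-0.00195 +0.19129 +0.98153]
t = (-0.0167, 0.0131, 0.6071) m
M0: Pc = R·M0+t = (-0.10199, +0.14563, +0.62884); u = 576.7·(-0.10199)/0.62884 + 319.6 = 226.0644, v = 776.9·(+0.14563)/0.62884 + 233.2 = 413.1230
M1: Pc = R·M1+t = (+0.11745, +0.09594, +0.62840); u = 576.7·(+0.11745)/0.62840 + 319.6 = 427.3877, v = 776.9·(+0.09594)/0.62840 + 233.2 = 351.8104
M2: Pc = R·M2+t = (+0.06859, -0.11943, +0.58536); u = 576.7·(+0.06859)/0.58536 + 319.6 = 387.1773, v = 776.9·(-0.11943)/0.58536 + 233.2 = 74.6858
M3: Pc = R·M3+t = (-0.15085, -0.06974, +0.58580); u = 576.7·(-0.15085)/0.58580 + 319.6 = 171.0921, v = 776.9·(-0.06974)/0.58580 + 233.2 = 140.7106

c0=(226.06, 413.12) c1=(427.39, 351.81) c2=(387.18, 74.69) c3=(171.09, 140.71)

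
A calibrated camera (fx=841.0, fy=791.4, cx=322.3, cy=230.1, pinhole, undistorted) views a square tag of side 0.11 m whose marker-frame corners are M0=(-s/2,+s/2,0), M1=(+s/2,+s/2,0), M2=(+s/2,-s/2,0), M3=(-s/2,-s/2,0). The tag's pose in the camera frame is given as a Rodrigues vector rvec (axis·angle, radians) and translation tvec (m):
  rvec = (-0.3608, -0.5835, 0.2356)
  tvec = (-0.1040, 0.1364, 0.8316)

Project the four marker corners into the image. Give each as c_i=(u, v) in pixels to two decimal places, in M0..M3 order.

Intrinsics K: fx=841.0, fy=791.4, cx=322.3, cy=230.1
Marker side s = 0.11 m; corners in marker frame (Z=0):
  M0 = (-0.0550, +0.0550, 0)
  M1 = (+0.0550, +0.0550, 0)
  M2 = (+0.0550, -0.0550, 0)
  M3 = (-0.0550, -0.0550, 0)
rvec = (-0.3608, -0.5835, 0.2356), |rvec| = θ = 0.72537 rad = 41.560°
Rodrigues: sinθ=0.66341, 1−cosθ=0.25174; R = I + sinθ·[k]× + (1−cosθ)·[k]×²:
    [+0.81054 -0.11475 -0.57433]
    [+0.31620 +0.91116 +0.26421]
    [+0.49299 -0.39576 +0.77481]
t = (-0.1040, 0.1364, 0.8316) m
M0: Pc = R·M0+t = (-0.15489, +0.16912, +0.78272); u = 841.0·(-0.15489)/0.78272 + 322.3 = 155.8760, v = 791.4·(+0.16912)/0.78272 + 230.1 = 401.0982
M1: Pc = R·M1+t = (-0.06573, +0.20390, +0.83695); u = 841.0·(-0.06573)/0.83695 + 322.3 = 256.2503, v = 791.4·(+0.20390)/0.83695 + 230.1 = 422.9082
M2: Pc = R·M2+t = (-0.05311, +0.10368, +0.88048); u = 841.0·(-0.05311)/0.88048 + 322.3 = 271.5723, v = 791.4·(+0.10368)/0.88048 + 230.1 = 323.2882
M3: Pc = R·M3+t = (-0.14227, +0.06890, +0.82625); u = 841.0·(-0.14227)/0.82625 + 322.3 = 177.4921, v = 791.4·(+0.06890)/0.82625 + 230.1 = 296.0890

c0=(155.88, 401.10) c1=(256.25, 422.91) c2=(271.57, 323.29) c3=(177.49, 296.09)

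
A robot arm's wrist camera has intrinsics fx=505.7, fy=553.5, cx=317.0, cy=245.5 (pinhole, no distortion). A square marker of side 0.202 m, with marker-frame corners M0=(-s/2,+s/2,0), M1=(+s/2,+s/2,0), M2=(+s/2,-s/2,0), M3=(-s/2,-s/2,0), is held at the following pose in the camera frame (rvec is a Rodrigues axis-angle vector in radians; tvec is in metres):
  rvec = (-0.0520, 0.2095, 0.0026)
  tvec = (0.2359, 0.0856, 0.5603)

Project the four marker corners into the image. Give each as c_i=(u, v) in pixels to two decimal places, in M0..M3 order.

c0=(436.64, 424.92) c1=(633.12, 438.43) c2=(628.60, 229.69) c3=(435.92, 231.37)

Intrinsics K: fx=505.7, fy=553.5, cx=317.0, cy=245.5
Marker side s = 0.202 m; corners in marker frame (Z=0):
  M0 = (-0.1010, +0.1010, 0)
  M1 = (+0.1010, +0.1010, 0)
  M2 = (+0.1010, -0.1010, 0)
  M3 = (-0.1010, -0.1010, 0)
rvec = (-0.0520, 0.2095, 0.0026), |rvec| = θ = 0.21587 rad = 12.369°
Rodrigues: sinθ=0.21420, 1−cosθ=0.02321; R = I + sinθ·[k]× + (1−cosθ)·[k]×²:
    [+0.97814 -0.00801 +0.20781]
    [-0.00285 +0.99865 +0.05187]
    [-0.20794 -0.05133 +0.97679]
t = (0.2359, 0.0856, 0.5603) m
M0: Pc = R·M0+t = (+0.13630, +0.18675, +0.57612); u = 505.7·(+0.13630)/0.57612 + 317.0 = 436.6398, v = 553.5·(+0.18675)/0.57612 + 245.5 = 424.9192
M1: Pc = R·M1+t = (+0.33388, +0.18618, +0.53411); u = 505.7·(+0.33388)/0.53411 + 317.0 = 633.1213, v = 553.5·(+0.18618)/0.53411 + 245.5 = 438.4337
M2: Pc = R·M2+t = (+0.33550, -0.01555, +0.54448); u = 505.7·(+0.33550)/0.54448 + 317.0 = 628.6038, v = 553.5·(-0.01555)/0.54448 + 245.5 = 229.6913
M3: Pc = R·M3+t = (+0.13792, -0.01498, +0.58649); u = 505.7·(+0.13792)/0.58649 + 317.0 = 435.9193, v = 553.5·(-0.01498)/0.58649 + 245.5 = 231.3661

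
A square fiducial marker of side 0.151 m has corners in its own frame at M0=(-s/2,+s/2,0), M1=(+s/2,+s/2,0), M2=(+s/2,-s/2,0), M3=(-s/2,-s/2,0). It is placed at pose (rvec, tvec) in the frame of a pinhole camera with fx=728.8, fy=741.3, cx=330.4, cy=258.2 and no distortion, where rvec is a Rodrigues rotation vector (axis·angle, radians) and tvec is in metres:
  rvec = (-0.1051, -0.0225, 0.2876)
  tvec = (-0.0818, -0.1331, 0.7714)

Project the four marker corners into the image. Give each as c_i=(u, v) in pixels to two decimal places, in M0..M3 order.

c0=(162.75, 177.95) c1=(301.11, 219.72) c2=(341.49, 83.68) c3=(206.05, 42.59)

Intrinsics K: fx=728.8, fy=741.3, cx=330.4, cy=258.2
Marker side s = 0.151 m; corners in marker frame (Z=0):
  M0 = (-0.0755, +0.0755, 0)
  M1 = (+0.0755, +0.0755, 0)
  M2 = (+0.0755, -0.0755, 0)
  M3 = (-0.0755, -0.0755, 0)
rvec = (-0.1051, -0.0225, 0.2876), |rvec| = θ = 0.30703 rad = 17.591°
Rodrigues: sinθ=0.30223, 1−cosθ=0.04676; R = I + sinθ·[k]× + (1−cosθ)·[k]×²:
    [+0.95872 -0.28193 -0.03714]
    [+0.28428 +0.95349 +0.10025]
    [+0.00715 -0.10667 +0.99427]
t = (-0.0818, -0.1331, 0.7714) m
M0: Pc = R·M0+t = (-0.17547, -0.08257, +0.76281); u = 728.8·(-0.17547)/0.76281 + 330.4 = 162.7538, v = 741.3·(-0.08257)/0.76281 + 258.2 = 177.9536
M1: Pc = R·M1+t = (-0.03070, -0.03965, +0.76389); u = 728.8·(-0.03070)/0.76389 + 330.4 = 301.1076, v = 741.3·(-0.03965)/0.76389 + 258.2 = 219.7235
M2: Pc = R·M2+t = (+0.01187, -0.18363, +0.77999); u = 728.8·(+0.01187)/0.77999 + 330.4 = 341.4898, v = 741.3·(-0.18363)/0.77999 + 258.2 = 83.6837
M3: Pc = R·M3+t = (-0.13290, -0.22655, +0.77891); u = 728.8·(-0.13290)/0.77891 + 330.4 = 206.0529, v = 741.3·(-0.22655)/0.77891 + 258.2 = 42.5889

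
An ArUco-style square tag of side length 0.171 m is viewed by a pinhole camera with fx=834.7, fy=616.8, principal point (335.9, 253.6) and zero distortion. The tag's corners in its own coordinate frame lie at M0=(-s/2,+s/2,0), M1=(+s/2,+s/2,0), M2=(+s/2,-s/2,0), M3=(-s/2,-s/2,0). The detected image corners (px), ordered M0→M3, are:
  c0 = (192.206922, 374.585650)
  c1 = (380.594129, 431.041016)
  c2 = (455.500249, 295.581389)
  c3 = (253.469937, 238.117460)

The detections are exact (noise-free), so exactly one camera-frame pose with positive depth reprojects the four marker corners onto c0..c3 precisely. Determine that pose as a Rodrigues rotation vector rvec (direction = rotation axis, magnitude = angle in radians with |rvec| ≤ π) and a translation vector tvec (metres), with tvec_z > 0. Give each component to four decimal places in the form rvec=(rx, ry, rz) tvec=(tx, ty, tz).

Intrinsics K: fx=834.7, fy=616.8, cx=335.9, cy=253.6
Marker side s = 0.171 m; corners in marker frame (Z=0):
  M0 = (-0.0855, +0.0855, 0)
  M1 = (+0.0855, +0.0855, 0)
  M2 = (+0.0855, -0.0855, 0)
  M3 = (-0.0855, -0.0855, 0)
Detected image corners:
  c0 = (192.206922, 374.585650) px
  c1 = (380.594129, 431.041016) px
  c2 = (455.500249, 295.581389) px
  c3 = (253.469937, 238.117460) px
Planar DLT: solve 8×8 A·h = b for H (H[2,2]=1):
  H  [+1104.56656 -279.27262 +318.43558]
  H  [+295.65533 +918.96199 +336.70926]
  H  [-0.11155 +0.36981 +1.00000]
B = K⁻¹H; ‖b₁‖=1.469776, ‖b₂‖=1.469776; λ = 2/(‖b₁‖+‖b₂‖) = 0.680376, sign → tz>0 ⇒ λ=+0.680376
r₁ = λ·B[:,0] = (+0.93089,+0.35733,-0.07589); r₂ = λ·B[:,1] = (-0.32889,+0.91023,+0.25161)
r₃ = r₁×r₂ = (+0.15899,-0.20926,+0.96485); SVD([r₁ r₂ r₃]) → R = UVᵀ:
  R  [+0.93089 -0.32889 +0.15899]
  R  [+0.35733 +0.91023 -0.20926]
  R  [-0.07589 +0.25161 +0.96485]
t = (-0.01424, +0.09168, +0.68038) m
tr R = 2.805970; θ = arccos((tr R − 1)/2) = 0.444129 rad = 25.447°
axis k = ((R−Rᵀ)₃₂, (R−Rᵀ)₁₃, (R−Rᵀ)₂₁) / (2 sinθ) = (+0.536302, +0.273325, +0.798545)
rvec = θ·k = (+0.238187, +0.121392, +0.354657)

rvec=(0.2382, 0.1214, 0.3547) tvec=(-0.0142, 0.0917, 0.6804)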